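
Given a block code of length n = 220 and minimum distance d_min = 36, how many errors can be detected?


Detection capability = d_min - 1 = 36 - 1 = 35

35 errors


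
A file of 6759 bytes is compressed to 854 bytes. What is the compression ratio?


Ratio = original / compressed = 6759 / 854 = 7.9145

7.9145


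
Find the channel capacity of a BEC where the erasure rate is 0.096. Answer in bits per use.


C = 1 - epsilon = 1 - 0.096 = 0.904

0.904 bits


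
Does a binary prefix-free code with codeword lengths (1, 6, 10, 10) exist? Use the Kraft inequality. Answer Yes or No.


Kraft sum = sum(2^(-l_i)) = 0.5176, need <= 1. Result: satisfied (a binary prefix-free code with these lengths exists)

Yes


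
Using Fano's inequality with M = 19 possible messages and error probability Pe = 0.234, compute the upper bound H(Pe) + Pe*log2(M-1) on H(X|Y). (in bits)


H(Pe) = -Pe*log2(Pe) - (1-Pe)*log2(1-Pe) = -0.234*log2(0.234) - 0.766*log2(0.766) = 0.490328 + 0.294591 = 0.7849. Pe*log2(M-1) = 0.234*log2(18) = 0.975762. Bound = H(Pe) + Pe*log2(M-1) = 0.490328 + 0.294591 + 0.975762 = 1.7607

1.7607 bits


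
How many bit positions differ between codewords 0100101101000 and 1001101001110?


Count differing positions: ^ ^ . ^ . . . ^ . . ^ ^ . = 6 differences

6


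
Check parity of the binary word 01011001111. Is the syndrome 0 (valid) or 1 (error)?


Syndrome = XOR of all bits = 0 XOR 1 XOR 0 XOR 1 XOR 1 XOR 0 XOR 0 XOR 1 XOR 1 XOR 1 XOR 1 = 1

1


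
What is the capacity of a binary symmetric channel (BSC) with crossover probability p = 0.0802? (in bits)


H(p) = -p*log2(p) - (1-p)*log2(1-p) = -0.0802*log2(0.0802) - 0.9198*log2(0.9198) = 0.291948 + 0.110935 = 0.4029. C = 1 - H(p) = 1 - 0.4029 = 0.5971

0.5971 bits


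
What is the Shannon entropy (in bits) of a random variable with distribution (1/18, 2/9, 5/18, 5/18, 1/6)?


H = -sum(p_i * log2(p_i)). Terms: -(1/18)*log2(1/18) = 0.231663; -(2/9)*log2(2/9) = 0.482206; -(5/18)*log2(5/18) = 0.513332; -(5/18)*log2(5/18) = 0.513332; -(1/6)*log2(1/6) = 0.430827. H = 0.231663 + 0.482206 + 0.513332 + 0.513332 + 0.430827 = 2.1714

2.1714 bits


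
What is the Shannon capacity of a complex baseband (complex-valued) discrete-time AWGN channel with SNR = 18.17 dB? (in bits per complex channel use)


SNR_linear = 10^(18.17/10) = 65.6145; C = log2(1 + SNR_linear) = log2(1 + 65.6145) = 6.0578

6.0578 bits/channel use


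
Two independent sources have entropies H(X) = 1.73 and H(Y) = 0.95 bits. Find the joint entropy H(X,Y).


For independent variables, H(X,Y) = H(X) + H(Y) = 1.73 + 0.95 = 2.68

2.68 bits


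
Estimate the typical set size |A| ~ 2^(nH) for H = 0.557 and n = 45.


log2|A_typical| = nH = 45 * 0.557 = 25.065, so |A_typical| ~ 2^25.065 = 3.510e+07

3.510e+07


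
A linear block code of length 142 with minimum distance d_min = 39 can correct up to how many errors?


Correction capability = floor((d-1)/2) = floor((39-1)/2) = 19

19 errors


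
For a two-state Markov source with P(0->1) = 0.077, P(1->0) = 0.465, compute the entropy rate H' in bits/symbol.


Stationary distribution: pi_0 = p10/(p01+p10) = 0.8579, pi_1 = 0.1421. Entropy rate H' = pi_0*H(p01) + pi_1*H(p10) = 0.8579*0.3915 + 0.1421*0.9965 = 0.4775

0.4775 bits/symbol


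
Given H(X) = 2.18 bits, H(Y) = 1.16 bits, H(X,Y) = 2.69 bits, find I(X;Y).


I(X;Y) = H(X) + H(Y) - H(X,Y) = 2.18 + 1.16 - 2.69 = 0.65

0.65 bits


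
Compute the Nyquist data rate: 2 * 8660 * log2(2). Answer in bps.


Rate = 2 * B * log2(M) = 2 * 8660 * 1.0 = 17320.0

17320.0 bps


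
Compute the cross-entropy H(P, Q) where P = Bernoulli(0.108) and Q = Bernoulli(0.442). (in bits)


H(P,Q) = -p*log2(q) - (1-p)*log2(1-q). -0.108*log2(0.442) = 0.127211; -0.892*log2(0.558) = 0.750763. H(P,Q) = 0.127211 + 0.750763 = 0.878

0.878 bits


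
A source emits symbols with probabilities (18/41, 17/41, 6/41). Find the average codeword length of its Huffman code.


Huffman construction (repeatedly merge the two least-probable nodes; each merge adds 1 bit to every symbol beneath it): 6/41 + 17/41 = 23/41; 18/41 + 23/41 = 1. Resulting codeword lengths (in the order the probabilities were given): (1, 2, 2). L_avg = sum(p_i * l_i) = 18/41*1 + 17/41*2 + 6/41*2 = 64/41 = 1.561

1.561 bits


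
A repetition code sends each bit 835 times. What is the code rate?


Rate = k/n = 1/835

1/835


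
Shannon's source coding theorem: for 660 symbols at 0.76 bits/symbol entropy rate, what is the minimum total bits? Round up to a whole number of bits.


Minimum bits >= n * H = 660 * 0.76 = 501.6, rounded up to a whole number of bits = 502

502 bits


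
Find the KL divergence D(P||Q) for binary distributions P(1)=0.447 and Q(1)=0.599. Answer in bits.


KL = p*log2(p/q) + (1-p)*log2((1-p)/(1-q)) = 0.447*log2(0.447/0.599) + 0.553*log2(0.553/0.401) = 0.0677

0.0677 bits


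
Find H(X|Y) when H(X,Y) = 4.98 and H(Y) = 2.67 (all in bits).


H(X|Y) = H(X,Y) - H(Y) = 4.98 - 2.67 = 2.31

2.31 bits


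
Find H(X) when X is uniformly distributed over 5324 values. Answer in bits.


H = log2(n) = log2(5324) = 12.3783

12.3783 bits


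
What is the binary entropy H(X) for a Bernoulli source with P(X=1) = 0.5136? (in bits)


H = -p*log2(p) - (1-p)*log2(1-p). -0.5136*log2(0.5136) = 0.493715; -0.4864*log2(0.4864) = 0.505751. H = 0.493715 + 0.505751 = 0.9995

0.9995 bits


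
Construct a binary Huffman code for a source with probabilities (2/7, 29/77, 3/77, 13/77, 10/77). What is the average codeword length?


Huffman construction (repeatedly merge the two least-probable nodes; each merge adds 1 bit to every symbol beneath it): 3/77 + 10/77 = 13/77; 13/77 + 13/77 = 26/77; 2/7 + 26/77 = 48/77; 29/77 + 48/77 = 1. Resulting codeword lengths (in the order the probabilities were given): (2, 1, 4, 3, 4). L_avg = sum(p_i * l_i) = 2/7*2 + 29/77*1 + 3/77*4 + 13/77*3 + 10/77*4 = 164/77 = 2.1299

2.1299 bits


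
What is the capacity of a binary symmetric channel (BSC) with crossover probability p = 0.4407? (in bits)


H(p) = -p*log2(p) - (1-p)*log2(1-p) = -0.4407*log2(0.4407) - 0.5593*log2(0.5593) = 0.520965 + 0.468864 = 0.9898. C = 1 - H(p) = 1 - 0.9898 = 0.0102

0.0102 bits


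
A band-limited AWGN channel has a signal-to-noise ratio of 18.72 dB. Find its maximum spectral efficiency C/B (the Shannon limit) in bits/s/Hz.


SNR_linear = 10^(18.72/10) = 74.4732; C/B = log2(1 + SNR_linear) = log2(1 + 74.4732) = 6.2379

6.2379 bits/s/Hz


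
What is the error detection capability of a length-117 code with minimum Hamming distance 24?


Detection capability = d_min - 1 = 24 - 1 = 23

23 errors


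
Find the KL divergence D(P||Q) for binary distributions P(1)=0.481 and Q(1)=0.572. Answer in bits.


KL = p*log2(p/q) + (1-p)*log2((1-p)/(1-q)) = 0.481*log2(0.481/0.572) + 0.519*log2(0.519/0.428) = 0.0241

0.0241 bits


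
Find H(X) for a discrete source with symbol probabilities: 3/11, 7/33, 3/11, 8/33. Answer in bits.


H = -sum(p_i * log2(p_i)). Terms: -(3/11)*log2(3/11) = 0.511219; -(7/33)*log2(7/33) = 0.474523; -(3/11)*log2(3/11) = 0.511219; -(8/33)*log2(8/33) = 0.495611. H = 0.511219 + 0.474523 + 0.511219 + 0.495611 = 1.9926

1.9926 bits


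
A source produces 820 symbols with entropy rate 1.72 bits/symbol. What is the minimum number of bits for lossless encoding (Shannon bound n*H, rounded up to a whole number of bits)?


Minimum bits >= n * H = 820 * 1.72 = 1410.4, rounded up to a whole number of bits = 1411

1411 bits


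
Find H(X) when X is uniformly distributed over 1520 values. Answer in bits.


H = log2(n) = log2(1520) = 10.5699

10.5699 bits


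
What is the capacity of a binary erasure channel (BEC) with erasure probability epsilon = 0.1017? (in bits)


C = 1 - epsilon = 1 - 0.1017 = 0.8983

0.8983 bits


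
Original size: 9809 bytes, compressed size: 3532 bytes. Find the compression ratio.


Ratio = original / compressed = 9809 / 3532 = 2.7772

2.7772


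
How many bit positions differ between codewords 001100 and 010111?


Count differing positions: . ^ ^ . ^ ^ = 4 differences

4


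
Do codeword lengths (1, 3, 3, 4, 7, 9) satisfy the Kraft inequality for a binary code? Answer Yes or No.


Kraft sum = sum(2^(-l_i)) = 0.8223, need <= 1. Result: satisfied (a binary prefix-free code with these lengths exists)

Yes


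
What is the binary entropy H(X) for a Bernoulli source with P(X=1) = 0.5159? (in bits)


H = -p*log2(p) - (1-p)*log2(1-p). -0.5159*log2(0.5159) = 0.492600; -0.4841*log2(0.4841) = 0.506670. H = 0.492600 + 0.506670 = 0.9993

0.9993 bits


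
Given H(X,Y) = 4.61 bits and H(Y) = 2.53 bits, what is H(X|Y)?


H(X|Y) = H(X,Y) - H(Y) = 4.61 - 2.53 = 2.08

2.08 bits


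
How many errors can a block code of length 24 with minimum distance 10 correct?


Correction capability = floor((d-1)/2) = floor((10-1)/2) = 4

4 errors


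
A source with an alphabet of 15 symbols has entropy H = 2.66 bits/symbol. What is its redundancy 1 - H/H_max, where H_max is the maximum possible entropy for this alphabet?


H_max = log2(K) = log2(15) = 3.9069 bits/symbol. Redundancy = 1 - H/H_max = 1 - 2.66/3.9069 = 1 - 0.6808 = 0.3192

0.3192


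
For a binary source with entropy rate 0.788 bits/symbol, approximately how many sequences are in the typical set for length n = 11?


log2|A_typical| = nH = 11 * 0.788 = 8.668, so |A_typical| ~ 2^8.668 = 4.068e+02

4.068e+02


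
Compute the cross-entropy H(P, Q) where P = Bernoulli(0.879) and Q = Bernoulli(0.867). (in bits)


H(P,Q) = -p*log2(q) - (1-p)*log2(1-q). -0.879*log2(0.867) = 0.180983; -0.121*log2(0.133) = 0.352171. H(P,Q) = 0.180983 + 0.352171 = 0.5332

0.5332 bits


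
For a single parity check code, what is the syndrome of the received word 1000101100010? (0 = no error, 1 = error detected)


Syndrome = XOR of all bits = 1 XOR 0 XOR 0 XOR 0 XOR 1 XOR 0 XOR 1 XOR 1 XOR 0 XOR 0 XOR 0 XOR 1 XOR 0 = 1

1


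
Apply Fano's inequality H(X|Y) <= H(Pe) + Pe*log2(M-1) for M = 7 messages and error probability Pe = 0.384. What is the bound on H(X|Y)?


H(Pe) = -Pe*log2(Pe) - (1-Pe)*log2(1-Pe) = -0.384*log2(0.384) - 0.616*log2(0.616) = 0.530236 + 0.430583 = 0.9608. Pe*log2(M-1) = 0.384*log2(6) = 0.992626. Bound = H(Pe) + Pe*log2(M-1) = 0.530236 + 0.430583 + 0.992626 = 1.9534

1.9534 bits


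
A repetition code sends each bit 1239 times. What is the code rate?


Rate = k/n = 1/1239

1/1239


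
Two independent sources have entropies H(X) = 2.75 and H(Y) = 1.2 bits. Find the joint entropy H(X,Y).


For independent variables, H(X,Y) = H(X) + H(Y) = 2.75 + 1.2 = 3.95

3.95 bits


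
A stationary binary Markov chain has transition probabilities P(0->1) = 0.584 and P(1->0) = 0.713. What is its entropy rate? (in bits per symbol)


Stationary distribution: pi_0 = p10/(p01+p10) = 0.5497, pi_1 = 0.4503. Entropy rate H' = pi_0*H(p01) + pi_1*H(p10) = 0.5497*0.9795 + 0.4503*0.8648 = 0.9279

0.9279 bits/symbol


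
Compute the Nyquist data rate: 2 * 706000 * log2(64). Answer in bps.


Rate = 2 * B * log2(M) = 2 * 706000 * 6.0 = 8472000.0

8472000.0 bps


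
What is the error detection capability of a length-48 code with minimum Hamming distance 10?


Detection capability = d_min - 1 = 10 - 1 = 9

9 errors


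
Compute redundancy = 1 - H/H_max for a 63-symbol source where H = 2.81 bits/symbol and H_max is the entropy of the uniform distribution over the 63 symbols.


H_max = log2(K) = log2(63) = 5.9773 bits/symbol. Redundancy = 1 - H/H_max = 1 - 2.81/5.9773 = 1 - 0.4701 = 0.5299

0.5299


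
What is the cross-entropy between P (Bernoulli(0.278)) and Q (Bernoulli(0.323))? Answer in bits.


H(P,Q) = -p*log2(q) - (1-p)*log2(1-q). -0.278*log2(0.323) = 0.453250; -0.722*log2(0.677) = 0.406322. H(P,Q) = 0.453250 + 0.406322 = 0.8596

0.8596 bits


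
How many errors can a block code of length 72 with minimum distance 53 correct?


Correction capability = floor((d-1)/2) = floor((53-1)/2) = 26

26 errors


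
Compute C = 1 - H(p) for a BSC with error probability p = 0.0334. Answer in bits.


H(p) = -p*log2(p) - (1-p)*log2(1-p) = -0.0334*log2(0.0334) - 0.9666*log2(0.9666) = 0.163794 + 0.047372 = 0.2112. C = 1 - H(p) = 1 - 0.2112 = 0.7888

0.7888 bits


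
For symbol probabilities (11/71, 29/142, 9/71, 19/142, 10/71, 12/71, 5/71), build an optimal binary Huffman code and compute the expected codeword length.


Huffman construction (repeatedly merge the two least-probable nodes; each merge adds 1 bit to every symbol beneath it): 5/71 + 9/71 = 14/71; 19/142 + 10/71 = 39/142; 11/71 + 12/71 = 23/71; 14/71 + 29/142 = 57/142; 39/142 + 23/71 = 85/142; 57/142 + 85/142 = 1. Resulting codeword lengths (in the order the probabilities were given): (3, 2, 3, 3, 3, 3, 3). L_avg = sum(p_i * l_i) = 11/71*3 + 29/142*2 + 9/71*3 + 19/142*3 + 10/71*3 + 12/71*3 + 5/71*3 = 397/142 = 2.7958

2.7958 bits


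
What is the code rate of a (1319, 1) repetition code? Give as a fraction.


Rate = k/n = 1/1319

1/1319


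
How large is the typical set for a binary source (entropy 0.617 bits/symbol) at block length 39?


log2|A_typical| = nH = 39 * 0.617 = 24.063, so |A_typical| ~ 2^24.063 = 1.753e+07

1.753e+07


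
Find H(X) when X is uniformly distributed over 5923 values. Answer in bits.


H = log2(n) = log2(5923) = 12.5321

12.5321 bits


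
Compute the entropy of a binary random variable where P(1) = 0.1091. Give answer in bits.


H = -p*log2(p) - (1-p)*log2(1-p). -0.1091*log2(0.1091) = 0.348714; -0.8909*log2(0.8909) = 0.148481. H = 0.348714 + 0.148481 = 0.4972

0.4972 bits


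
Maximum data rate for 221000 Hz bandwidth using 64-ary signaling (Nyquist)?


Rate = 2 * B * log2(M) = 2 * 221000 * 6.0 = 2652000.0

2652000.0 bps


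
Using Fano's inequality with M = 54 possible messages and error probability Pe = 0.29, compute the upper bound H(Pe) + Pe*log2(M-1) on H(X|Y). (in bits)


H(Pe) = -Pe*log2(Pe) - (1-Pe)*log2(1-Pe) = -0.29*log2(0.29) - 0.71*log2(0.71) = 0.517904 + 0.350817 = 0.8687. Pe*log2(M-1) = 0.29*log2(53) = 1.661097. Bound = H(Pe) + Pe*log2(M-1) = 0.517904 + 0.350817 + 1.661097 = 2.5298

2.5298 bits


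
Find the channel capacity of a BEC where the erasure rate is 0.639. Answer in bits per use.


C = 1 - epsilon = 1 - 0.639 = 0.361

0.361 bits


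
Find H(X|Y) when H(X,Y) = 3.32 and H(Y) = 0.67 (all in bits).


H(X|Y) = H(X,Y) - H(Y) = 3.32 - 0.67 = 2.65

2.65 bits


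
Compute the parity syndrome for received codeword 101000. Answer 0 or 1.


Syndrome = XOR of all bits = 1 XOR 0 XOR 1 XOR 0 XOR 0 XOR 0 = 0

0


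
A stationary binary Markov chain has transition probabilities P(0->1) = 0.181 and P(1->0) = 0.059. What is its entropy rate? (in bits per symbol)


Stationary distribution: pi_0 = p10/(p01+p10) = 0.2458, pi_1 = 0.7542. Entropy rate H' = pi_0*H(p01) + pi_1*H(p10) = 0.2458*0.6823 + 0.7542*0.3235 = 0.4117

0.4117 bits/symbol


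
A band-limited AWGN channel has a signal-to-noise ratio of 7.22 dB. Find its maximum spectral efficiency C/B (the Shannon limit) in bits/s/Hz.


SNR_linear = 10^(7.22/10) = 5.2723; C/B = log2(1 + SNR_linear) = log2(1 + 5.2723) = 2.649

2.649 bits/s/Hz


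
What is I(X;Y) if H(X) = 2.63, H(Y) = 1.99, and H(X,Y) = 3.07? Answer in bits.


I(X;Y) = H(X) + H(Y) - H(X,Y) = 2.63 + 1.99 - 3.07 = 1.55

1.55 bits


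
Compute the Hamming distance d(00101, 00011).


Count differing positions: . . ^ ^ . = 2 differences

2


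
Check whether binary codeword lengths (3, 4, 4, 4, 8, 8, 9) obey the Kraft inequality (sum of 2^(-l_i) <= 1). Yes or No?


Kraft sum = sum(2^(-l_i)) = 0.3223, need <= 1. Result: satisfied (a binary prefix-free code with these lengths exists)

Yes


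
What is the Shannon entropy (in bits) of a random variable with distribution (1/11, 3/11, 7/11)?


H = -sum(p_i * log2(p_i)). Terms: -(1/11)*log2(1/11) = 0.314494; -(3/11)*log2(3/11) = 0.511219; -(7/11)*log2(7/11) = 0.414958. H = 0.314494 + 0.511219 + 0.414958 = 1.2407

1.2407 bits


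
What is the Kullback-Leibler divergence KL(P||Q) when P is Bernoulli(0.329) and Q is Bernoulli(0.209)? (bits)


KL = p*log2(p/q) + (1-p)*log2((1-p)/(1-q)) = 0.329*log2(0.329/0.209) + 0.671*log2(0.671/0.791) = 0.0561

0.0561 bits


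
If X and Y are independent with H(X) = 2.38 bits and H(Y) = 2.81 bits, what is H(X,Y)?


For independent variables, H(X,Y) = H(X) + H(Y) = 2.38 + 2.81 = 5.19

5.19 bits


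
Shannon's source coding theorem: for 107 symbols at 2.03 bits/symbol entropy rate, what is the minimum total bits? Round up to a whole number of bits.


Minimum bits >= n * H = 107 * 2.03 = 217.21, rounded up to a whole number of bits = 218

218 bits


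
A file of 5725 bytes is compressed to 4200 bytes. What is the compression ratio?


Ratio = original / compressed = 5725 / 4200 = 1.3631

1.3631


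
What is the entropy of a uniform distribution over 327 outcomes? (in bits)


H = log2(n) = log2(327) = 8.3531

8.3531 bits


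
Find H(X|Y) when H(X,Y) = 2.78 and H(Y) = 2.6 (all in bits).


H(X|Y) = H(X,Y) - H(Y) = 2.78 - 2.6 = 0.18

0.18 bits


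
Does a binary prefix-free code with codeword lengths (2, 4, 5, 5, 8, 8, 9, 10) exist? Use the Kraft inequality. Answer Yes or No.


Kraft sum = sum(2^(-l_i)) = 0.3857, need <= 1. Result: satisfied (a binary prefix-free code with these lengths exists)

Yes


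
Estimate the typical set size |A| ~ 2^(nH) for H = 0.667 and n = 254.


log2|A_typical| = nH = 254 * 0.667 = 169.418, so |A_typical| ~ 2^169.418 = 9.998e+50

9.998e+50


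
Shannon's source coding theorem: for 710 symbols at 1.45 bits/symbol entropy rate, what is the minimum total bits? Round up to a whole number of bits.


Minimum bits >= n * H = 710 * 1.45 = 1029.5, rounded up to a whole number of bits = 1030

1030 bits


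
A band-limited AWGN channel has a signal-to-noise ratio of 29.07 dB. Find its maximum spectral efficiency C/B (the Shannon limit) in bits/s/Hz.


SNR_linear = 10^(29.07/10) = 807.235; C/B = log2(1 + SNR_linear) = log2(1 + 807.235) = 9.6586

9.6586 bits/s/Hz


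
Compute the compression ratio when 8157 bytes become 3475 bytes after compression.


Ratio = original / compressed = 8157 / 3475 = 2.3473

2.3473


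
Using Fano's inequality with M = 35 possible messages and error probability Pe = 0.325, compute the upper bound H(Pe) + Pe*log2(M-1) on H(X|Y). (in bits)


H(Pe) = -Pe*log2(Pe) - (1-Pe)*log2(1-Pe) = -0.325*log2(0.325) - 0.675*log2(0.675) = 0.526984 + 0.382752 = 0.9097. Pe*log2(M-1) = 0.325*log2(34) = 1.653425. Bound = H(Pe) + Pe*log2(M-1) = 0.526984 + 0.382752 + 1.653425 = 2.5632

2.5632 bits


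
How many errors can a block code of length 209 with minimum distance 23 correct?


Correction capability = floor((d-1)/2) = floor((23-1)/2) = 11

11 errors


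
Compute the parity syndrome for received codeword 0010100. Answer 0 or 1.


Syndrome = XOR of all bits = 0 XOR 0 XOR 1 XOR 0 XOR 1 XOR 0 XOR 0 = 0

0


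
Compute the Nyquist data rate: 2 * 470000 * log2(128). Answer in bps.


Rate = 2 * B * log2(M) = 2 * 470000 * 7.0 = 6580000.0

6580000.0 bps


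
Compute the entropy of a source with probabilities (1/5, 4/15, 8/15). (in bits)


H = -sum(p_i * log2(p_i)). Terms: -(1/5)*log2(1/5) = 0.464386; -(4/15)*log2(4/15) = 0.508504; -(8/15)*log2(8/15) = 0.483675. H = 0.464386 + 0.508504 + 0.483675 = 1.4566

1.4566 bits


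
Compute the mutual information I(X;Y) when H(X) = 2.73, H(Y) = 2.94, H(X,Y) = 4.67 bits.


I(X;Y) = H(X) + H(Y) - H(X,Y) = 2.73 + 2.94 - 4.67 = 1.0

1.0 bits


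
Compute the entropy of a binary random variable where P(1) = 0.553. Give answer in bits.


H = -p*log2(p) - (1-p)*log2(1-p). -0.553*log2(0.553) = 0.472621; -0.447*log2(0.447) = 0.519259. H = 0.472621 + 0.519259 = 0.9919

0.9919 bits


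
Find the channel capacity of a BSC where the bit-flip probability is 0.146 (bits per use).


H(p) = -p*log2(p) - (1-p)*log2(1-p) = -0.146*log2(0.146) - 0.854*log2(0.854) = 0.405290 + 0.194449 = 0.5997. C = 1 - H(p) = 1 - 0.5997 = 0.4003

0.4003 bits


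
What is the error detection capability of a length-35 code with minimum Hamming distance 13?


Detection capability = d_min - 1 = 13 - 1 = 12

12 errors


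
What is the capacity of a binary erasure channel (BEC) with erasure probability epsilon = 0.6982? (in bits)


C = 1 - epsilon = 1 - 0.6982 = 0.3018

0.3018 bits


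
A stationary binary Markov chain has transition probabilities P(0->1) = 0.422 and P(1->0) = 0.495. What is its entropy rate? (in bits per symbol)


Stationary distribution: pi_0 = p10/(p01+p10) = 0.5398, pi_1 = 0.4602. Entropy rate H' = pi_0*H(p01) + pi_1*H(p10) = 0.5398*0.9824 + 0.4602*0.9999 = 0.9905

0.9905 bits/symbol


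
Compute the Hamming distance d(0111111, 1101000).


Count differing positions: ^ . ^ . ^ ^ ^ = 5 differences

5


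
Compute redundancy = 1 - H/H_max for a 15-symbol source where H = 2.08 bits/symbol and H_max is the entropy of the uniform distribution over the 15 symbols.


H_max = log2(K) = log2(15) = 3.9069 bits/symbol. Redundancy = 1 - H/H_max = 1 - 2.08/3.9069 = 1 - 0.5324 = 0.4676

0.4676


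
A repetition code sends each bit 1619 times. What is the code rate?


Rate = k/n = 1/1619

1/1619


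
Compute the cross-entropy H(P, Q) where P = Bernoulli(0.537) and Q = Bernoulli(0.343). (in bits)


H(P,Q) = -p*log2(q) - (1-p)*log2(1-q). -0.537*log2(0.343) = 0.828977; -0.463*log2(0.657) = 0.280594. H(P,Q) = 0.828977 + 0.280594 = 1.1096

1.1096 bits


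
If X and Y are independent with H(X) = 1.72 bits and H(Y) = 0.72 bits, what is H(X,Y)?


For independent variables, H(X,Y) = H(X) + H(Y) = 1.72 + 0.72 = 2.44

2.44 bits


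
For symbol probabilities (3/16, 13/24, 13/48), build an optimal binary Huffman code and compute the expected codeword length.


Huffman construction (repeatedly merge the two least-probable nodes; each merge adds 1 bit to every symbol beneath it): 3/16 + 13/48 = 11/24; 11/24 + 13/24 = 1. Resulting codeword lengths (in the order the probabilities were given): (2, 1, 2). L_avg = sum(p_i * l_i) = 3/16*2 + 13/24*1 + 13/48*2 = 35/24 = 1.4583

1.4583 bits


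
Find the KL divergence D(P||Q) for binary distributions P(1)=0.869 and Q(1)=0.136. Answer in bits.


KL = p*log2(p/q) + (1-p)*log2((1-p)/(1-q)) = 0.869*log2(0.869/0.136) + 0.131*log2(0.131/0.864) = 1.9687

1.9687 bits


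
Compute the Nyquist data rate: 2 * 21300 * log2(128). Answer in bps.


Rate = 2 * B * log2(M) = 2 * 21300 * 7.0 = 298200.0

298200.0 bps


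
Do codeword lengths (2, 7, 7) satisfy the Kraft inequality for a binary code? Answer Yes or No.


Kraft sum = sum(2^(-l_i)) = 0.2656, need <= 1. Result: satisfied (a binary prefix-free code with these lengths exists)

Yes


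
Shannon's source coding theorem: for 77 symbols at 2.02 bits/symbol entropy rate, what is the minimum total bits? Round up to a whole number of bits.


Minimum bits >= n * H = 77 * 2.02 = 155.54, rounded up to a whole number of bits = 156

156 bits


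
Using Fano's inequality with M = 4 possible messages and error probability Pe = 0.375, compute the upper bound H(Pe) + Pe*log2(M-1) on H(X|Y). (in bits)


H(Pe) = -Pe*log2(Pe) - (1-Pe)*log2(1-Pe) = -0.375*log2(0.375) - 0.625*log2(0.625) = 0.530639 + 0.423795 = 0.9544. Pe*log2(M-1) = 0.375*log2(3) = 0.594361. Bound = H(Pe) + Pe*log2(M-1) = 0.530639 + 0.423795 + 0.594361 = 1.5488

1.5488 bits


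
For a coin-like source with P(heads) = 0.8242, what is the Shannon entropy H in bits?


H = -p*log2(p) - (1-p)*log2(1-p). -0.8242*log2(0.8242) = 0.229897; -0.1758*log2(0.1758) = 0.440905. H = 0.229897 + 0.440905 = 0.6708

0.6708 bits


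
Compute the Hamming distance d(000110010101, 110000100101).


Count differing positions: ^ ^ . ^ ^ . ^ ^ . . . . = 6 differences

6


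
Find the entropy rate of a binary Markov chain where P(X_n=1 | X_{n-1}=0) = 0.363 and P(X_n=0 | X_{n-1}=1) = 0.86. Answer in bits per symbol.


Stationary distribution: pi_0 = p10/(p01+p10) = 0.7032, pi_1 = 0.2968. Entropy rate H' = pi_0*H(p01) + pi_1*H(p10) = 0.7032*0.9451 + 0.2968*0.5842 = 0.838

0.838 bits/symbol


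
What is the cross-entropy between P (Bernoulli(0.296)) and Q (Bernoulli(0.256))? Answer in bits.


H(P,Q) = -p*log2(q) - (1-p)*log2(1-q). -0.296*log2(0.256) = 0.581872; -0.704*log2(0.744) = 0.300344. H(P,Q) = 0.581872 + 0.300344 = 0.8822

0.8822 bits


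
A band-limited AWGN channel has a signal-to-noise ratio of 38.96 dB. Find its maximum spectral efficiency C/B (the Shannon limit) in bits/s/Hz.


SNR_linear = 10^(38.96/10) = 7870.4579; C/B = log2(1 + SNR_linear) = log2(1 + 7870.4579) = 12.9424

12.9424 bits/s/Hz


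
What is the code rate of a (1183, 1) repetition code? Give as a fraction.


Rate = k/n = 1/1183

1/1183


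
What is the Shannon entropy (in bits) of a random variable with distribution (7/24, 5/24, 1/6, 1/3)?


H = -sum(p_i * log2(p_i)). Terms: -(7/24)*log2(7/24) = 0.518469; -(5/24)*log2(5/24) = 0.471466; -(1/6)*log2(1/6) = 0.430827; -(1/3)*log2(1/3) = 0.528321. H = 0.518469 + 0.471466 + 0.430827 + 0.528321 = 1.9491

1.9491 bits


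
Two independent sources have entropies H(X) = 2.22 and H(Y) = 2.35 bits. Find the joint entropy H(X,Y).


For independent variables, H(X,Y) = H(X) + H(Y) = 2.22 + 2.35 = 4.57

4.57 bits


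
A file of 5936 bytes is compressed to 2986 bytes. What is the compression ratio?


Ratio = original / compressed = 5936 / 2986 = 1.9879

1.9879


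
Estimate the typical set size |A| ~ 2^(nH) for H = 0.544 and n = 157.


log2|A_typical| = nH = 157 * 0.544 = 85.408, so |A_typical| ~ 2^85.408 = 5.133e+25

5.133e+25


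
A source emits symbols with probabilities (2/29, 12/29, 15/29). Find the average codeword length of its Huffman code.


Huffman construction (repeatedly merge the two least-probable nodes; each merge adds 1 bit to every symbol beneath it): 2/29 + 12/29 = 14/29; 14/29 + 15/29 = 1. Resulting codeword lengths (in the order the probabilities were given): (2, 2, 1). L_avg = sum(p_i * l_i) = 2/29*2 + 12/29*2 + 15/29*1 = 43/29 = 1.4828

1.4828 bits


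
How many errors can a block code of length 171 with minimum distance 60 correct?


Correction capability = floor((d-1)/2) = floor((60-1)/2) = 29

29 errors


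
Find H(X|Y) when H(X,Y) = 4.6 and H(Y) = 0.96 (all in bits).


H(X|Y) = H(X,Y) - H(Y) = 4.6 - 0.96 = 3.64

3.64 bits


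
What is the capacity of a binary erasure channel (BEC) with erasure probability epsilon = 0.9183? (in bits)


C = 1 - epsilon = 1 - 0.9183 = 0.0817

0.0817 bits


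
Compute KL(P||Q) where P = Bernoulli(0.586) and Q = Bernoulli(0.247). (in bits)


KL = p*log2(p/q) + (1-p)*log2((1-p)/(1-q)) = 0.586*log2(0.586/0.247) + 0.414*log2(0.414/0.753) = 0.3731

0.3731 bits


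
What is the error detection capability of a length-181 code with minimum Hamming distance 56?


Detection capability = d_min - 1 = 56 - 1 = 55

55 errors


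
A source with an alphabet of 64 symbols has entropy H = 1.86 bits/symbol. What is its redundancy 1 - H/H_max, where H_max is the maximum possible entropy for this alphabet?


H_max = log2(K) = log2(64) = 6.0 bits/symbol. Redundancy = 1 - H/H_max = 1 - 1.86/6.0 = 1 - 0.31 = 0.69

0.69


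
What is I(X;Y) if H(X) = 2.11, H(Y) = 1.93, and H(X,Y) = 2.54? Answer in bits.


I(X;Y) = H(X) + H(Y) - H(X,Y) = 2.11 + 1.93 - 2.54 = 1.5

1.5 bits


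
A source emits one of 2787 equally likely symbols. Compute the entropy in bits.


H = log2(n) = log2(2787) = 11.4445

11.4445 bits


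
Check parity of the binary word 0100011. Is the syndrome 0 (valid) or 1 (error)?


Syndrome = XOR of all bits = 0 XOR 1 XOR 0 XOR 0 XOR 0 XOR 1 XOR 1 = 1

1


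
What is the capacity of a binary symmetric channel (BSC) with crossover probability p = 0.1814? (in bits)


H(p) = -p*log2(p) - (1-p)*log2(1-p) = -0.1814*log2(0.1814) - 0.8186*log2(0.8186) = 0.446744 + 0.236387 = 0.6831. C = 1 - H(p) = 1 - 0.6831 = 0.3169

0.3169 bits


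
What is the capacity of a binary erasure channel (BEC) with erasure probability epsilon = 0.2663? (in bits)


C = 1 - epsilon = 1 - 0.2663 = 0.7337

0.7337 bits


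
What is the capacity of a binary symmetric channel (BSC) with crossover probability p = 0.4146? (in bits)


H(p) = -p*log2(p) - (1-p)*log2(1-p) = -0.4146*log2(0.4146) - 0.5854*log2(0.5854) = 0.526628 + 0.452225 = 0.9789. C = 1 - H(p) = 1 - 0.9789 = 0.0211

0.0211 bits


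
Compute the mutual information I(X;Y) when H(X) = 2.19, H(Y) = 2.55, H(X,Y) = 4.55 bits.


I(X;Y) = H(X) + H(Y) - H(X,Y) = 2.19 + 2.55 - 4.55 = 0.19

0.19 bits


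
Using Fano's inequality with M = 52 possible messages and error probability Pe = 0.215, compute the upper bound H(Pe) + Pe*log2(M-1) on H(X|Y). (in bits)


H(Pe) = -Pe*log2(Pe) - (1-Pe)*log2(1-Pe) = -0.215*log2(0.215) - 0.785*log2(0.785) = 0.476782 + 0.274150 = 0.7509. Pe*log2(M-1) = 0.215*log2(51) = 1.219571. Bound = H(Pe) + Pe*log2(M-1) = 0.476782 + 0.274150 + 1.219571 = 1.9705

1.9705 bits


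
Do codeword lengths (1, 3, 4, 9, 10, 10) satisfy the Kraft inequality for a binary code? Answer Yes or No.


Kraft sum = sum(2^(-l_i)) = 0.6914, need <= 1. Result: satisfied (a binary prefix-free code with these lengths exists)

Yes


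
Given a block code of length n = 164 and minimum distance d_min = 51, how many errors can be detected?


Detection capability = d_min - 1 = 51 - 1 = 50

50 errors


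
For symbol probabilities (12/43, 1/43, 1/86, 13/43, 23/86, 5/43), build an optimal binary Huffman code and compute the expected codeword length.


Huffman construction (repeatedly merge the two least-probable nodes; each merge adds 1 bit to every symbol beneath it): 1/86 + 1/43 = 3/86; 3/86 + 5/43 = 13/86; 13/86 + 23/86 = 18/43; 12/43 + 13/43 = 25/43; 18/43 + 25/43 = 1. Resulting codeword lengths (in the order the probabilities were given): (2, 4, 4, 2, 2, 3). L_avg = sum(p_i * l_i) = 12/43*2 + 1/43*4 + 1/86*4 + 13/43*2 + 23/86*2 + 5/43*3 = 94/43 = 2.186

2.186 bits


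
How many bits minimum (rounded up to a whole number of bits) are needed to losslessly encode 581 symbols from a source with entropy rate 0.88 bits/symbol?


Minimum bits >= n * H = 581 * 0.88 = 511.28, rounded up to a whole number of bits = 512

512 bits


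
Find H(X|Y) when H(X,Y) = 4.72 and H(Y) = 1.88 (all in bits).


H(X|Y) = H(X,Y) - H(Y) = 4.72 - 1.88 = 2.84

2.84 bits


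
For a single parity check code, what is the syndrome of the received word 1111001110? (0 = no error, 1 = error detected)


Syndrome = XOR of all bits = 1 XOR 1 XOR 1 XOR 1 XOR 0 XOR 0 XOR 1 XOR 1 XOR 1 XOR 0 = 1

1


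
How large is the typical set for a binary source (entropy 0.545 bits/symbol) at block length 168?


log2|A_typical| = nH = 168 * 0.545 = 91.56, so |A_typical| ~ 2^91.56 = 3.650e+27

3.650e+27


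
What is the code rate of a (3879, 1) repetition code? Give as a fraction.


Rate = k/n = 1/3879

1/3879


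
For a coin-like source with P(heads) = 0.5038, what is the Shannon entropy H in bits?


H = -p*log2(p) - (1-p)*log2(1-p). -0.5038*log2(0.5038) = 0.498297; -0.4962*log2(0.4962) = 0.501661. H = 0.498297 + 0.501661 = 1.0

1.0 bits


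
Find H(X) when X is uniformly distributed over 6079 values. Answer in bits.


H = log2(n) = log2(6079) = 12.5696

12.5696 bits


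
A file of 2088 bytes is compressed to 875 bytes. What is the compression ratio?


Ratio = original / compressed = 2088 / 875 = 2.3863

2.3863


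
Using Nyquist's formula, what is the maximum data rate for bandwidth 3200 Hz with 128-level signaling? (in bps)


Rate = 2 * B * log2(M) = 2 * 3200 * 7.0 = 44800.0

44800.0 bps


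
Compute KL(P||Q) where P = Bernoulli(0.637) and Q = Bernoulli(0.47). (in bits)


KL = p*log2(p/q) + (1-p)*log2((1-p)/(1-q)) = 0.637*log2(0.637/0.47) + 0.363*log2(0.363/0.53) = 0.0812

0.0812 bits


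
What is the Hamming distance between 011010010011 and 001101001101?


Count differing positions: . ^ . ^ ^ ^ . ^ ^ ^ ^ . = 8 differences

8


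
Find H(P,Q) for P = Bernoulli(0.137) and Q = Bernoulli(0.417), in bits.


H(P,Q) = -p*log2(q) - (1-p)*log2(1-q). -0.137*log2(0.417) = 0.172878; -0.863*log2(0.583) = 0.671787. H(P,Q) = 0.172878 + 0.671787 = 0.8447

0.8447 bits


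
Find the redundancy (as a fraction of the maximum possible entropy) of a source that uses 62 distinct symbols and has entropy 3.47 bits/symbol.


H_max = log2(K) = log2(62) = 5.9542 bits/symbol. Redundancy = 1 - H/H_max = 1 - 3.47/5.9542 = 1 - 0.5828 = 0.4172

0.4172


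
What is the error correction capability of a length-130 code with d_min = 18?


Correction capability = floor((d-1)/2) = floor((18-1)/2) = 8

8 errors


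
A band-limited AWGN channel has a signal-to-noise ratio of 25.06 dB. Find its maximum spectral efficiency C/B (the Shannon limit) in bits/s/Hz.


SNR_linear = 10^(25.06/10) = 320.6269; C/B = log2(1 + SNR_linear) = log2(1 + 320.6269) = 8.3292

8.3292 bits/s/Hz


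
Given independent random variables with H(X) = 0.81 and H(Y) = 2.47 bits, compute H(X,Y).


For independent variables, H(X,Y) = H(X) + H(Y) = 0.81 + 2.47 = 3.28

3.28 bits


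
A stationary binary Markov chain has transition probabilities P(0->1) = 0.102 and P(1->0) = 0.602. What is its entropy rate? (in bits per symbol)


Stationary distribution: pi_0 = p10/(p01+p10) = 0.8551, pi_1 = 0.1449. Entropy rate H' = pi_0*H(p01) + pi_1*H(p10) = 0.8551*0.4753 + 0.1449*0.9698 = 0.5469

0.5469 bits/symbol


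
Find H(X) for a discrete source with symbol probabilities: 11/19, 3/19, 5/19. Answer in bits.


H = -sum(p_i * log2(p_i)). Terms: -(11/19)*log2(11/19) = 0.456498; -(3/19)*log2(3/19) = 0.420468; -(5/19)*log2(5/19) = 0.506842. H = 0.456498 + 0.420468 + 0.506842 = 1.3838

1.3838 bits


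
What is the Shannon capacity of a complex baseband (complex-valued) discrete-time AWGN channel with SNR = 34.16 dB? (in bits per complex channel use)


SNR_linear = 10^(34.16/10) = 2606.1535; C = log2(1 + SNR_linear) = log2(1 + 2606.1535) = 11.3483

11.3483 bits/channel use


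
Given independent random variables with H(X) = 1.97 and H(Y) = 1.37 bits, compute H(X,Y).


For independent variables, H(X,Y) = H(X) + H(Y) = 1.97 + 1.37 = 3.34

3.34 bits


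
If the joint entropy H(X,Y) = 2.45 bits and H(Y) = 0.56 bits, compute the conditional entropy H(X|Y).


H(X|Y) = H(X,Y) - H(Y) = 2.45 - 0.56 = 1.89

1.89 bits


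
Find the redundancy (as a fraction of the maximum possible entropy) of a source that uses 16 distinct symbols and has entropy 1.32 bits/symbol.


H_max = log2(K) = log2(16) = 4.0 bits/symbol. Redundancy = 1 - H/H_max = 1 - 1.32/4.0 = 1 - 0.33 = 0.67

0.67


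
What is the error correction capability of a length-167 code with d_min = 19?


Correction capability = floor((d-1)/2) = floor((19-1)/2) = 9

9 errors


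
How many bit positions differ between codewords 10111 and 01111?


Count differing positions: ^ ^ . . . = 2 differences

2


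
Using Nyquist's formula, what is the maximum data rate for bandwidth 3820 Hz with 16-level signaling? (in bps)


Rate = 2 * B * log2(M) = 2 * 3820 * 4.0 = 30560.0

30560.0 bps


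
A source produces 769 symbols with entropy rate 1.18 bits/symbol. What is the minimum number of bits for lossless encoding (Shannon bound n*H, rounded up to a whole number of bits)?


Minimum bits >= n * H = 769 * 1.18 = 907.42, rounded up to a whole number of bits = 908

908 bits


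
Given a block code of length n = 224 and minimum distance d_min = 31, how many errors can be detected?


Detection capability = d_min - 1 = 31 - 1 = 30

30 errors


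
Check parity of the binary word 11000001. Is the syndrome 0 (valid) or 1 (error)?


Syndrome = XOR of all bits = 1 XOR 1 XOR 0 XOR 0 XOR 0 XOR 0 XOR 0 XOR 1 = 1

1


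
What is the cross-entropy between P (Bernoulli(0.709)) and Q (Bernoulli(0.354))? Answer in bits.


H(P,Q) = -p*log2(q) - (1-p)*log2(1-q). -0.709*log2(0.354) = 1.062209; -0.291*log2(0.646) = 0.183445. H(P,Q) = 1.062209 + 0.183445 = 1.2457

1.2457 bits


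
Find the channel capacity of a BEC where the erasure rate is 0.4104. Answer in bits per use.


C = 1 - epsilon = 1 - 0.4104 = 0.5896

0.5896 bits


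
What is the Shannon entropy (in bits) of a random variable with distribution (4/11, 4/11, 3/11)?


H = -sum(p_i * log2(p_i)). Terms: -(4/11)*log2(4/11) = 0.530702; -(4/11)*log2(4/11) = 0.530702; -(3/11)*log2(3/11) = 0.511219. H = 0.530702 + 0.530702 + 0.511219 = 1.5726

1.5726 bits


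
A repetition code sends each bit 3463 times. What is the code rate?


Rate = k/n = 1/3463

1/3463


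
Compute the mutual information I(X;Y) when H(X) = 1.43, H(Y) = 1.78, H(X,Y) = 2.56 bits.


I(X;Y) = H(X) + H(Y) - H(X,Y) = 1.43 + 1.78 - 2.56 = 0.65

0.65 bits


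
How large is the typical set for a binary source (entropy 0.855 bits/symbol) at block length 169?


log2|A_typical| = nH = 169 * 0.855 = 144.495, so |A_typical| ~ 2^144.495 = 3.143e+43

3.143e+43


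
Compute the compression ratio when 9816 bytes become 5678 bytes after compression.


Ratio = original / compressed = 9816 / 5678 = 1.7288

1.7288


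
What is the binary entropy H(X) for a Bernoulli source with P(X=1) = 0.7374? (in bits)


H = -p*log2(p) - (1-p)*log2(1-p). -0.7374*log2(0.7374) = 0.324073; -0.2626*log2(0.2626) = 0.506571. H = 0.324073 + 0.506571 = 0.8306

0.8306 bits


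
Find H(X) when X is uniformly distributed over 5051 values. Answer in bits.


H = log2(n) = log2(5051) = 12.3024

12.3024 bits


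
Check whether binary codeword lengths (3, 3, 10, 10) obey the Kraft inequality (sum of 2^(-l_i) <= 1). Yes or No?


Kraft sum = sum(2^(-l_i)) = 0.252, need <= 1. Result: satisfied (a binary prefix-free code with these lengths exists)

Yes


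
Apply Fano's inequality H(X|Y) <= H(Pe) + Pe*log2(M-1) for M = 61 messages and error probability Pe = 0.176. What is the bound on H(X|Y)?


H(Pe) = -Pe*log2(Pe) - (1-Pe)*log2(1-Pe) = -0.176*log2(0.176) - 0.824*log2(0.824) = 0.441118 + 0.230130 = 0.6712. Pe*log2(M-1) = 0.176*log2(60) = 1.039613. Bound = H(Pe) + Pe*log2(M-1) = 0.441118 + 0.230130 + 1.039613 = 1.7109

1.7109 bits


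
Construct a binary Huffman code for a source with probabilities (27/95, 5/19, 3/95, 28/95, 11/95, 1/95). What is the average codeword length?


Huffman construction (repeatedly merge the two least-probable nodes; each merge adds 1 bit to every symbol beneath it): 1/95 + 3/95 = 4/95; 4/95 + 11/95 = 3/19; 3/19 + 5/19 = 8/19; 27/95 + 28/95 = 11/19; 8/19 + 11/19 = 1. Resulting codeword lengths (in the order the probabilities were given): (2, 2, 4, 2, 3, 4). L_avg = sum(p_i * l_i) = 27/95*2 + 5/19*2 + 3/95*4 + 28/95*2 + 11/95*3 + 1/95*4 = 11/5 = 2.2

2.2 bits


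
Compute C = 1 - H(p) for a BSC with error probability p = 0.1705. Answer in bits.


H(p) = -p*log2(p) - (1-p)*log2(1-p) = -0.1705*log2(0.1705) - 0.8295*log2(0.8295) = 0.435143 + 0.223705 = 0.6588. C = 1 - H(p) = 1 - 0.6588 = 0.3412

0.3412 bits


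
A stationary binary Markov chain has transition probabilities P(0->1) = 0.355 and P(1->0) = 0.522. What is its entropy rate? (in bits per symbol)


Stationary distribution: pi_0 = p10/(p01+p10) = 0.5952, pi_1 = 0.4048. Entropy rate H' = pi_0*H(p01) + pi_1*H(p10) = 0.5952*0.9385 + 0.4048*0.9986 = 0.9628

0.9628 bits/symbol


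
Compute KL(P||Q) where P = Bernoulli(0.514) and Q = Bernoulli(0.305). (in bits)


KL = p*log2(p/q) + (1-p)*log2((1-p)/(1-q)) = 0.514*log2(0.514/0.305) + 0.486*log2(0.486/0.695) = 0.1362

0.1362 bits


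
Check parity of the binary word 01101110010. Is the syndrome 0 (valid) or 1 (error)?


Syndrome = XOR of all bits = 0 XOR 1 XOR 1 XOR 0 XOR 1 XOR 1 XOR 1 XOR 0 XOR 0 XOR 1 XOR 0 = 0

0
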